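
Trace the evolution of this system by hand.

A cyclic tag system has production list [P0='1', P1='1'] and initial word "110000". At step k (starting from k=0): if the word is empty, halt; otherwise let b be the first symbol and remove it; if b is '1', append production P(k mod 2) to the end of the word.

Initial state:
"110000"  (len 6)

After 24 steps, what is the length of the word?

2

gen 0: "110000"  (len 6)
gen 1: "100001"  (len 6)
gen 2: "000011"  (len 6)
gen 3: "00011"  (len 5)
gen 4: "0011"  (len 4)
gen 5: "011"  (len 3)
gen 6: "11"  (len 2)
gen 7: "11"  (len 2)
gen 8: "11"  (len 2)
gen 9: "11"  (len 2)
gen 10: "11"  (len 2)
gen 11: "11"  (len 2)
gen 12: "11"  (len 2)
gen 13: "11"  (len 2)
gen 14: "11"  (len 2)
gen 15: "11"  (len 2)
gen 16: "11"  (len 2)
gen 17: "11"  (len 2)
gen 18: "11"  (len 2)
gen 19: "11"  (len 2)
gen 20: "11"  (len 2)
gen 21: "11"  (len 2)
gen 22: "11"  (len 2)
gen 23: "11"  (len 2)
gen 24: "11"  (len 2)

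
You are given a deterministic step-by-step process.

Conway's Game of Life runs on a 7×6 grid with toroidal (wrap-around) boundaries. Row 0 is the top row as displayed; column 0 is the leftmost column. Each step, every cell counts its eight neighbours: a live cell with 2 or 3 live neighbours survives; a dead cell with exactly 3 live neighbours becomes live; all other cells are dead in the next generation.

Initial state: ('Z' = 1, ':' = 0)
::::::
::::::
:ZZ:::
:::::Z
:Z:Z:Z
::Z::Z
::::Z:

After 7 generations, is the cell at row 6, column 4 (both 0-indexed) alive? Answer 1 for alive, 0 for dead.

1

0) ::::::
::::::
:ZZ:::
:::::Z
:Z:Z:Z
::Z::Z
::::Z:
1) ::::::
::::::
::::::
:Z::Z:
::Z::Z
Z:ZZ:Z
::::::
2) ::::::
::::::
::::::
::::::
::Z::Z
ZZZZZZ
::::::
3) ::::::
::::::
::::::
::::::
::Z::Z
ZZZZZZ
ZZZZZZ
4) ZZZZZZ
::::::
::::::
::::::
::Z::Z
::::::
::::::
5) ZZZZZZ
ZZZZZZ
::::::
::::::
::::::
::::::
ZZZZZZ
6) ::::::
::::::
ZZZZZZ
::::::
::::::
ZZZZZZ
::::::
7) ::::::
ZZZZZZ
ZZZZZZ
ZZZZZZ
ZZZZZZ
ZZZZZZ
ZZZZZZ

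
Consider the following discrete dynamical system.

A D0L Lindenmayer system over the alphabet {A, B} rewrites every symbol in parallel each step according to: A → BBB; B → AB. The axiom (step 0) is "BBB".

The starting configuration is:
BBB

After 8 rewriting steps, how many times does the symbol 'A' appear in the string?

651

0) BBB
1) ABABAB
2) BBBABBBBABBBBAB
3) ABABABBBBABABABABBBBABABABABBBBAB
4) BBBABBBBABBBBABABABABBBBABBBBABBBBABBBBABABABABBBBABBBBABBBBABBBBABABABABBBBAB
5) ABABABBBBABABABABBBBABABABABBBBABBBBABBBBABBBBABABABABBBBA…BABABBBBABABABABBBBABABABABBBBABBBBABBBBABBBBABABABABBBBAB  (len 177)
6) BBBABBBBABBBBABABABABBBBABBBBABBBBABBBBABABABABBBBABBBBABB…BABABBBBABABABABBBBABABABABBBBABBBBABBBBABBBBABABABABBBBAB  (len 411)
7) ABABABBBBABABABABBBBABABABABBBBABBBBABBBBABBBBABABABABBBBA…BABABBBBABABABABBBBABABABABBBBABBBBABBBBABBBBABABABABBBBAB  (len 942)
8) BBBABBBBABBBBABABABABBBBABBBBABBBBABBBBABABABABBBBABBBBABB…BABABBBBABABABABBBBABABABABBBBABBBBABBBBABBBBABABABABBBBAB  (len 2175)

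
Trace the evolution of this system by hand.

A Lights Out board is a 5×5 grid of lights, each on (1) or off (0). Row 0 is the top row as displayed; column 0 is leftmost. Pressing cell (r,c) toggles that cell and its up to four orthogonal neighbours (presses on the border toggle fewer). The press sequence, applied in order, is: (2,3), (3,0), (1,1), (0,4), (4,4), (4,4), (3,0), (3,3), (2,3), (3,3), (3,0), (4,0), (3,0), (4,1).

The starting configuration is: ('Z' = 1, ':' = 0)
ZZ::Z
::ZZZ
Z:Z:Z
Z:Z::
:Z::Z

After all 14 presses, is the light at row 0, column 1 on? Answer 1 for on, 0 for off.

0

step 0: ZZ::Z
::ZZZ
Z:Z:Z
Z:Z::
:Z::Z
step 1: ZZ::Z
::Z:Z
Z::Z:
Z:ZZ:
:Z::Z
step 2: ZZ::Z
::Z:Z
:::Z:
:ZZZ:
ZZ::Z
step 3: Z:::Z
ZZ::Z
:Z:Z:
:ZZZ:
ZZ::Z
step 4: Z::Z:
ZZ:::
:Z:Z:
:ZZZ:
ZZ::Z
step 5: Z::Z:
ZZ:::
:Z:Z:
:ZZZZ
ZZ:Z:
step 6: Z::Z:
ZZ:::
:Z:Z:
:ZZZ:
ZZ::Z
step 7: Z::Z:
ZZ:::
ZZ:Z:
Z:ZZ:
:Z::Z
step 8: Z::Z:
ZZ:::
ZZ:::
Z:::Z
:Z:ZZ
step 9: Z::Z:
ZZ:Z:
ZZZZZ
Z::ZZ
:Z:ZZ
step 10: Z::Z:
ZZ:Z:
ZZZ:Z
Z:Z::
:Z::Z
step 11: Z::Z:
ZZ:Z:
:ZZ:Z
:ZZ::
ZZ::Z
step 12: Z::Z:
ZZ:Z:
:ZZ:Z
ZZZ::
::::Z
step 13: Z::Z:
ZZ:Z:
ZZZ:Z
::Z::
Z:::Z
step 14: Z::Z:
ZZ:Z:
ZZZ:Z
:ZZ::
:ZZ:Z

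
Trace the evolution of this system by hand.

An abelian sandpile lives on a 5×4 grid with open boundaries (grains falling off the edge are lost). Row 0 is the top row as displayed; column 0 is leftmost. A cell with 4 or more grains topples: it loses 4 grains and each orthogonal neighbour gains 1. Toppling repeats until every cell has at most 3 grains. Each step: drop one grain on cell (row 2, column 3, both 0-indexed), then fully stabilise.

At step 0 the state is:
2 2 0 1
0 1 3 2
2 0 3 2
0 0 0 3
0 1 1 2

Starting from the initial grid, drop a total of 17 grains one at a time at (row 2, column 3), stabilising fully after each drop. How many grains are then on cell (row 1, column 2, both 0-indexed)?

3

t=0: 2 2 0 1
0 1 3 2
2 0 3 2
0 0 0 3
0 1 1 2
t=1: 2 2 0 1
0 1 3 2
2 0 3 3
0 0 0 3
0 1 1 2
t=2: 2 2 1 2
0 2 1 0
2 1 1 3
0 0 2 0
0 1 1 3
t=3: 2 2 1 2
0 2 1 1
2 1 2 0
0 0 2 1
0 1 1 3
t=4: 2 2 1 2
0 2 1 1
2 1 2 1
0 0 2 1
0 1 1 3
t=5: 2 2 1 2
0 2 1 1
2 1 2 2
0 0 2 1
0 1 1 3
t=6: 2 2 1 2
0 2 1 1
2 1 2 3
0 0 2 1
0 1 1 3
t=7: 2 2 1 2
0 2 1 2
2 1 3 0
0 0 2 2
0 1 1 3
t=8: 2 2 1 2
0 2 1 2
2 1 3 1
0 0 2 2
0 1 1 3
t=9: 2 2 1 2
0 2 1 2
2 1 3 2
0 0 2 2
0 1 1 3
t=10: 2 2 1 2
0 2 1 2
2 1 3 3
0 0 2 2
0 1 1 3
t=11: 2 2 1 2
0 2 2 3
2 2 0 1
0 0 3 3
0 1 1 3
t=12: 2 2 1 2
0 2 2 3
2 2 0 2
0 0 3 3
0 1 1 3
t=13: 2 2 1 2
0 2 2 3
2 2 0 3
0 0 3 3
0 1 1 3
t=14: 2 2 1 3
0 2 3 0
2 2 2 2
0 1 0 2
0 1 3 0
t=15: 2 2 1 3
0 2 3 0
2 2 2 3
0 1 0 2
0 1 3 0
t=16: 2 2 1 3
0 2 3 1
2 2 3 0
0 1 0 3
0 1 3 0
t=17: 2 2 1 3
0 2 3 1
2 2 3 1
0 1 0 3
0 1 3 0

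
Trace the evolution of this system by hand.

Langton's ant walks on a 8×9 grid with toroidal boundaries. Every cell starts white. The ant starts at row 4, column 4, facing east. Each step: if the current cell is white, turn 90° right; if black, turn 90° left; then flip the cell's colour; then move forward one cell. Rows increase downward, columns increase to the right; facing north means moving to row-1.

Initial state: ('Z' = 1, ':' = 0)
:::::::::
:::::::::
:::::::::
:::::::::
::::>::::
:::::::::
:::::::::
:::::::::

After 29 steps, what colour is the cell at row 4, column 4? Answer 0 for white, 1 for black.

t=0: :::::::::
:::::::::
:::::::::
:::::::::
::::>::::
:::::::::
:::::::::
:::::::::
t=1: :::::::::
:::::::::
:::::::::
:::::::::
::::Z::::
::::v::::
:::::::::
:::::::::
t=2: :::::::::
:::::::::
:::::::::
:::::::::
::::Z::::
:::<Z::::
:::::::::
:::::::::
t=3: :::::::::
:::::::::
:::::::::
:::::::::
:::^Z::::
:::ZZ::::
:::::::::
:::::::::
t=4: :::::::::
:::::::::
:::::::::
:::::::::
:::Z>::::
:::ZZ::::
:::::::::
:::::::::
t=5: :::::::::
:::::::::
:::::::::
::::^::::
:::Z:::::
:::ZZ::::
:::::::::
:::::::::
t=6: :::::::::
:::::::::
:::::::::
::::Z>:::
:::Z:::::
:::ZZ::::
:::::::::
:::::::::
t=7: :::::::::
:::::::::
:::::::::
::::ZZ:::
:::Z:v:::
:::ZZ::::
:::::::::
:::::::::
t=8: :::::::::
:::::::::
:::::::::
::::ZZ:::
:::Z<Z:::
:::ZZ::::
:::::::::
:::::::::
t=9: :::::::::
:::::::::
:::::::::
::::^Z:::
:::ZZZ:::
:::ZZ::::
:::::::::
:::::::::
t=10: :::::::::
:::::::::
:::::::::
:::<:Z:::
:::ZZZ:::
:::ZZ::::
:::::::::
:::::::::
t=11: :::::::::
:::::::::
:::^:::::
:::Z:Z:::
:::ZZZ:::
:::ZZ::::
:::::::::
:::::::::
t=12: :::::::::
:::::::::
:::Z>::::
:::Z:Z:::
:::ZZZ:::
:::ZZ::::
:::::::::
:::::::::
t=13: :::::::::
:::::::::
:::ZZ::::
:::ZvZ:::
:::ZZZ:::
:::ZZ::::
:::::::::
:::::::::
t=14: :::::::::
:::::::::
:::ZZ::::
:::<ZZ:::
:::ZZZ:::
:::ZZ::::
:::::::::
:::::::::
t=15: :::::::::
:::::::::
:::ZZ::::
::::ZZ:::
:::vZZ:::
:::ZZ::::
:::::::::
:::::::::
t=16: :::::::::
:::::::::
:::ZZ::::
::::ZZ:::
::::>Z:::
:::ZZ::::
:::::::::
:::::::::
t=17: :::::::::
:::::::::
:::ZZ::::
::::^Z:::
:::::Z:::
:::ZZ::::
:::::::::
:::::::::
t=18: :::::::::
:::::::::
:::ZZ::::
:::<:Z:::
:::::Z:::
:::ZZ::::
:::::::::
:::::::::
t=19: :::::::::
:::::::::
:::^Z::::
:::Z:Z:::
:::::Z:::
:::ZZ::::
:::::::::
:::::::::
t=20: :::::::::
:::::::::
::<:Z::::
:::Z:Z:::
:::::Z:::
:::ZZ::::
:::::::::
:::::::::
t=21: :::::::::
::^::::::
::Z:Z::::
:::Z:Z:::
:::::Z:::
:::ZZ::::
:::::::::
:::::::::
t=22: :::::::::
::Z>:::::
::Z:Z::::
:::Z:Z:::
:::::Z:::
:::ZZ::::
:::::::::
:::::::::
t=23: :::::::::
::ZZ:::::
::ZvZ::::
:::Z:Z:::
:::::Z:::
:::ZZ::::
:::::::::
:::::::::
t=24: :::::::::
::ZZ:::::
::<ZZ::::
:::Z:Z:::
:::::Z:::
:::ZZ::::
:::::::::
:::::::::
t=25: :::::::::
::ZZ:::::
:::ZZ::::
::vZ:Z:::
:::::Z:::
:::ZZ::::
:::::::::
:::::::::
t=26: :::::::::
::ZZ:::::
:::ZZ::::
:<ZZ:Z:::
:::::Z:::
:::ZZ::::
:::::::::
:::::::::
t=27: :::::::::
::ZZ:::::
:^:ZZ::::
:ZZZ:Z:::
:::::Z:::
:::ZZ::::
:::::::::
:::::::::
t=28: :::::::::
::ZZ:::::
:Z>ZZ::::
:ZZZ:Z:::
:::::Z:::
:::ZZ::::
:::::::::
:::::::::
t=29: :::::::::
::ZZ:::::
:ZZZZ::::
:ZvZ:Z:::
:::::Z:::
:::ZZ::::
:::::::::
:::::::::

0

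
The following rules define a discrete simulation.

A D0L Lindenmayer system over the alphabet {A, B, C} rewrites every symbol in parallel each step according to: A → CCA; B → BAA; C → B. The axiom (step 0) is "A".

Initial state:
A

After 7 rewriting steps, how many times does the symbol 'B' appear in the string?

step 0: A
step 1: CCA
step 2: BBCCA
step 3: BAABAABBCCA
step 4: BAACCACCABAACCACCABAABAABBCCA
step 5: BAACCACCABBCCABBCCABAACCACCABBCCABBCCABAACCACCABAACCACCABAABAABBCCA
step 6: BAACCACCABBCCABBCCABAABAABBCCABAABAABBCCABAACCACCABBCCABBC…BBCCABBCCABAACCACCABBCCABBCCABAACCACCABAACCACCABAABAABBCCA  (len 149)
step 7: BAACCACCABBCCABBCCABAABAABBCCABAABAABBCCABAACCACCABAACCACC…BBCCABBCCABAACCACCABBCCABBCCABAACCACCABAACCACCABAABAABBCCA  (len 347)

92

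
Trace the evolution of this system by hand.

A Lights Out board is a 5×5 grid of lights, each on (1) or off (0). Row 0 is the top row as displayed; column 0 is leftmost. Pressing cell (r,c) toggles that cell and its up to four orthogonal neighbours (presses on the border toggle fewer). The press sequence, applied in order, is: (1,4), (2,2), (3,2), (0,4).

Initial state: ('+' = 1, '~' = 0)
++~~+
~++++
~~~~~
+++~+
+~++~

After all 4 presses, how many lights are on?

0) ++~~+
~++++
~~~~~
+++~+
+~++~
1) ++~~~
~++~~
~~~~+
+++~+
+~++~
2) ++~~~
~+~~~
~++++
++~~+
+~++~
3) ++~~~
~+~~~
~+~++
+~+++
+~~+~
4) ++~++
~+~~+
~+~++
+~+++
+~~+~

15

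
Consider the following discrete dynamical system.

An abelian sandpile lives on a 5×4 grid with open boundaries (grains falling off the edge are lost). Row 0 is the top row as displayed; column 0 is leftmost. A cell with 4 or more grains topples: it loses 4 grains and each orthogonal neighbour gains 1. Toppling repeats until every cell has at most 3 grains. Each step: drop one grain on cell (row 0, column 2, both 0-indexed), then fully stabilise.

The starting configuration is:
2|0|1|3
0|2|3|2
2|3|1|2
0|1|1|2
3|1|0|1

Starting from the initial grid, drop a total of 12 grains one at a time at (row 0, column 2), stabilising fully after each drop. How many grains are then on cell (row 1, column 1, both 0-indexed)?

3

step 0: 2|0|1|3
0|2|3|2
2|3|1|2
0|1|1|2
3|1|0|1
step 1: 2|0|2|3
0|2|3|2
2|3|1|2
0|1|1|2
3|1|0|1
step 2: 2|0|3|3
0|2|3|2
2|3|1|2
0|1|1|2
3|1|0|1
step 3: 2|1|2|1
0|3|1|0
2|3|2|3
0|1|1|2
3|1|0|1
step 4: 2|1|3|1
0|3|1|0
2|3|2|3
0|1|1|2
3|1|0|1
step 5: 2|2|0|2
0|3|2|0
2|3|2|3
0|1|1|2
3|1|0|1
step 6: 2|2|1|2
0|3|2|0
2|3|2|3
0|1|1|2
3|1|0|1
step 7: 2|2|2|2
0|3|2|0
2|3|2|3
0|1|1|2
3|1|0|1
step 8: 2|2|3|2
0|3|2|0
2|3|2|3
0|1|1|2
3|1|0|1
step 9: 2|3|0|3
0|3|3|0
2|3|2|3
0|1|1|2
3|1|0|1
step 10: 2|3|1|3
0|3|3|0
2|3|2|3
0|1|1|2
3|1|0|1
step 11: 2|3|2|3
0|3|3|0
2|3|2|3
0|1|1|2
3|1|0|1
step 12: 2|3|3|3
0|3|3|0
2|3|2|3
0|1|1|2
3|1|0|1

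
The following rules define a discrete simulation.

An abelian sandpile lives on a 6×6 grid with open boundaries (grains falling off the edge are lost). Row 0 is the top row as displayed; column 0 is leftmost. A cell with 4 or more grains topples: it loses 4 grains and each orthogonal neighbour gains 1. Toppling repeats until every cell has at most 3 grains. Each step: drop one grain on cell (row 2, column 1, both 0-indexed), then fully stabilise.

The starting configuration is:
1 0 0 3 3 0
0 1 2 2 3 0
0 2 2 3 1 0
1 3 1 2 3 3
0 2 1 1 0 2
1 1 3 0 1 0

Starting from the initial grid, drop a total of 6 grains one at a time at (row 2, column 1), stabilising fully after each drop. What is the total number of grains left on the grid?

[0] 1 0 0 3 3 0
0 1 2 2 3 0
0 2 2 3 1 0
1 3 1 2 3 3
0 2 1 1 0 2
1 1 3 0 1 0
[1] 1 0 0 3 3 0
0 1 2 2 3 0
0 3 2 3 1 0
1 3 1 2 3 3
0 2 1 1 0 2
1 1 3 0 1 0
[2] 1 0 0 3 3 0
0 2 2 2 3 0
1 1 3 3 1 0
2 0 2 2 3 3
0 3 1 1 0 2
1 1 3 0 1 0
[3] 1 0 0 3 3 0
0 2 2 2 3 0
1 2 3 3 1 0
2 0 2 2 3 3
0 3 1 1 0 2
1 1 3 0 1 0
[4] 1 0 0 3 3 0
0 2 2 2 3 0
1 3 3 3 1 0
2 0 2 2 3 3
0 3 1 1 0 2
1 1 3 0 1 0
[5] 1 0 0 3 3 0
0 3 3 3 3 0
2 1 1 0 2 0
2 1 3 3 3 3
0 3 1 1 0 2
1 1 3 0 1 0
[6] 1 0 0 3 3 0
0 3 3 3 3 0
2 2 1 0 2 0
2 1 3 3 3 3
0 3 1 1 0 2
1 1 3 0 1 0

54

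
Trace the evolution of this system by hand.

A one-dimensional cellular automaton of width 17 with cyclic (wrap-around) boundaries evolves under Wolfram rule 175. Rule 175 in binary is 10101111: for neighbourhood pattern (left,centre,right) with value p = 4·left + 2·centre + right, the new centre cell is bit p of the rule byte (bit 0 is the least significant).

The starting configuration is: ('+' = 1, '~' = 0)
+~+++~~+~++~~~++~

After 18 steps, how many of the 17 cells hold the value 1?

t=0: +~+++~~+~++~~~++~
t=1: ++++~~++++~~+++~+
t=2: +++~~++++~~+++~++
t=3: ++~~++++~~+++~+++
t=4: +~~++++~~+++~++++
t=5: ~~++++~~+++~+++++
t=6: ~++++~~+++~+++++~
t=7: ++++~~+++~+++++~~
t=8: +++~~+++~+++++~~+
t=9: ++~~+++~+++++~~++
t=10: +~~+++~+++++~~+++
t=11: ~~+++~+++++~~++++
t=12: ~+++~+++++~~++++~
t=13: +++~+++++~~++++~~
t=14: ++~+++++~~++++~~+
t=15: +~+++++~~++++~~++
t=16: ~+++++~~++++~~+++
t=17: +++++~~++++~~+++~
t=18: ++++~~++++~~+++~+

12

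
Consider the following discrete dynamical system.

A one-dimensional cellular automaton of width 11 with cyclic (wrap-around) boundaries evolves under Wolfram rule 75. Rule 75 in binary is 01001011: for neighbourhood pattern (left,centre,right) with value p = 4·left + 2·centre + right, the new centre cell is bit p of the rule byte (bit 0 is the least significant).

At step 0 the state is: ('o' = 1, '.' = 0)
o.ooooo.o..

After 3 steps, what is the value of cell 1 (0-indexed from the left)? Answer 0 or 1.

gen 0: o.ooooo.o..
gen 1: ..o...o...o
gen 2: .o..oo..oo.
gen 3: o..ooo.ooo.

0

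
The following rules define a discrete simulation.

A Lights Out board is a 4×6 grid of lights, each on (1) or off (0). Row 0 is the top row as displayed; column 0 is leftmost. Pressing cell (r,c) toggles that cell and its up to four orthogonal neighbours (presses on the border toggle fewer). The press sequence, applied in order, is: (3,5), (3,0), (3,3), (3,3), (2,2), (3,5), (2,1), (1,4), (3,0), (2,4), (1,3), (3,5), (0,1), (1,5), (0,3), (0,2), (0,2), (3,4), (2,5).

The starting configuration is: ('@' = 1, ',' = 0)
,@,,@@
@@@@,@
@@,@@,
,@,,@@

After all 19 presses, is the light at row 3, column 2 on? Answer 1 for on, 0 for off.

step 0: ,@,,@@
@@@@,@
@@,@@,
,@,,@@
step 1: ,@,,@@
@@@@,@
@@,@@@
,@,,,,
step 2: ,@,,@@
@@@@,@
,@,@@@
@,,,,,
step 3: ,@,,@@
@@@@,@
,@,,@@
@,@@@,
step 4: ,@,,@@
@@@@,@
,@,@@@
@,,,,,
step 5: ,@,,@@
@@,@,@
,,@,@@
@,@,,,
step 6: ,@,,@@
@@,@,@
,,@,@,
@,@,@@
step 7: ,@,,@@
@,,@,@
@@,,@,
@@@,@@
step 8: ,@,,,@
@,,,@,
@@,,,,
@@@,@@
step 9: ,@,,,@
@,,,@,
,@,,,,
,,@,@@
step 10: ,@,,,@
@,,,,,
,@,@@@
,,@,,@
step 11: ,@,@,@
@,@@@,
,@,,@@
,,@,,@
step 12: ,@,@,@
@,@@@,
,@,,@,
,,@,@,
step 13: @,@@,@
@@@@@,
,@,,@,
,,@,@,
step 14: @,@@,,
@@@@,@
,@,,@@
,,@,@,
step 15: @,,,@,
@@@,,@
,@,,@@
,,@,@,
step 16: @@@@@,
@@,,,@
,@,,@@
,,@,@,
step 17: @,,,@,
@@@,,@
,@,,@@
,,@,@,
step 18: @,,,@,
@@@,,@
,@,,,@
,,@@,@
step 19: @,,,@,
@@@,,,
,@,,@,
,,@@,,

1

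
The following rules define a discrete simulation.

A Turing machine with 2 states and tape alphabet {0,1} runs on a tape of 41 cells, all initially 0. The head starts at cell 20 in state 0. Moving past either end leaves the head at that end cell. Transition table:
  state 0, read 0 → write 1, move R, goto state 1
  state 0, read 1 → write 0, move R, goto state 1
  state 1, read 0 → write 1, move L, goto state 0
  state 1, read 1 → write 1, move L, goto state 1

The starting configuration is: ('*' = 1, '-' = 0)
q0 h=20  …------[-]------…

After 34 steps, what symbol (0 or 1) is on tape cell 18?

1

0) q0 h=20  …------[-]------…
1) q1 h=21  …-----*[-]------…
2) q0 h=20  …------[*]*-----…
3) q1 h=21  …------[*]------…
4) q1 h=20  …------[-]*-----…
5) q0 h=19  …------[-]**----…
6) q1 h=20  …-----*[*]*-----…
7) q1 h=19  …------[*]**----…
8) q1 h=18  …------[-]***---…
9) q0 h=17  …------[-]****--…
10) q1 h=18  …-----*[*]***---…
11) q1 h=17  …------[*]****--…
12) q1 h=16  …------[-]*****-…
13) q0 h=15  …------[-]******…
14) q1 h=16  …-----*[*]*****-…
15) q1 h=15  …------[*]******…
16) q1 h=14  …------[-]******…
17) q0 h=13  …------[-]******…
18) q1 h=14  …-----*[*]******…
19) q1 h=13  …------[*]******…
20) q1 h=12  …------[-]******…
21) q0 h=11  …------[-]******…
22) q1 h=12  …-----*[*]******…
23) q1 h=11  …------[*]******…
24) q1 h=10  …------[-]******…
25) q0 h= 9  …------[-]******…
26) q1 h=10  …-----*[*]******…
27) q1 h= 9  …------[*]******…
28) q1 h= 8  …------[-]******…
29) q0 h= 7  …------[-]******…
30) q1 h= 8  …-----*[*]******…
31) q1 h= 7  …------[*]******…
32) q1 h= 6  |------[-]******…
33) q0 h= 5  |-----[-]******…
34) q1 h= 6  |-----*[*]******…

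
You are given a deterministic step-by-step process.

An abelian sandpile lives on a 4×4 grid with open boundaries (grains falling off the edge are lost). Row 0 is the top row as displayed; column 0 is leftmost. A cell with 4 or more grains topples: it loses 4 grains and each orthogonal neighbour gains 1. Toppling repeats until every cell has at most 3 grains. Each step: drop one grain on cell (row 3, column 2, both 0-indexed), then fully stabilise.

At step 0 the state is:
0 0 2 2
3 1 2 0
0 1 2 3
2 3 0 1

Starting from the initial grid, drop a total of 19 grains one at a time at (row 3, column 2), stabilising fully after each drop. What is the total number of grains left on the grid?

gen 0: 0 0 2 2
3 1 2 0
0 1 2 3
2 3 0 1
gen 1: 0 0 2 2
3 1 2 0
0 1 2 3
2 3 1 1
gen 2: 0 0 2 2
3 1 2 0
0 1 2 3
2 3 2 1
gen 3: 0 0 2 2
3 1 2 0
0 1 2 3
2 3 3 1
gen 4: 0 0 2 2
3 1 2 0
0 2 3 3
3 0 1 2
gen 5: 0 0 2 2
3 1 2 0
0 2 3 3
3 0 2 2
gen 6: 0 0 2 2
3 1 2 0
0 2 3 3
3 0 3 2
gen 7: 0 0 2 2
3 1 3 1
0 3 1 1
3 1 2 0
gen 8: 0 0 2 2
3 1 3 1
0 3 1 1
3 1 3 0
gen 9: 0 0 2 2
3 1 3 1
0 3 2 1
3 2 0 1
gen 10: 0 0 2 2
3 1 3 1
0 3 2 1
3 2 1 1
gen 11: 0 0 2 2
3 1 3 1
0 3 2 1
3 2 2 1
gen 12: 0 0 2 2
3 1 3 1
0 3 2 1
3 2 3 1
gen 13: 0 0 2 2
3 1 3 1
0 3 3 1
3 3 0 2
gen 14: 0 0 2 2
3 1 3 1
0 3 3 1
3 3 1 2
gen 15: 0 0 2 2
3 1 3 1
0 3 3 1
3 3 2 2
gen 16: 0 0 2 2
3 1 3 1
0 3 3 1
3 3 3 2
gen 17: 0 0 3 2
3 3 0 2
2 1 2 2
0 2 2 3
gen 18: 0 0 3 2
3 3 0 2
2 1 2 2
0 2 3 3
gen 19: 0 0 3 2
3 3 0 2
2 1 3 3
0 3 1 0

26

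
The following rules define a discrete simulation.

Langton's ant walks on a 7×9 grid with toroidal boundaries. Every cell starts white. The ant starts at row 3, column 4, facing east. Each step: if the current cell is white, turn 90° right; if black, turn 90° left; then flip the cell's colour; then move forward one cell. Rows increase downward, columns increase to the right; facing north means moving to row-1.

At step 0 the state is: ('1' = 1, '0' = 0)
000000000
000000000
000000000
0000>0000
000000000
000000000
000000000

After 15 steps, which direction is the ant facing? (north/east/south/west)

step 0: 000000000
000000000
000000000
0000>0000
000000000
000000000
000000000
step 1: 000000000
000000000
000000000
000010000
0000v0000
000000000
000000000
step 2: 000000000
000000000
000000000
000010000
000<10000
000000000
000000000
step 3: 000000000
000000000
000000000
000^10000
000110000
000000000
000000000
step 4: 000000000
000000000
000000000
0001>0000
000110000
000000000
000000000
step 5: 000000000
000000000
0000^0000
000100000
000110000
000000000
000000000
step 6: 000000000
000000000
00001>000
000100000
000110000
000000000
000000000
step 7: 000000000
000000000
000011000
00010v000
000110000
000000000
000000000
step 8: 000000000
000000000
000011000
0001<1000
000110000
000000000
000000000
step 9: 000000000
000000000
0000^1000
000111000
000110000
000000000
000000000
step 10: 000000000
000000000
000<01000
000111000
000110000
000000000
000000000
step 11: 000000000
000^00000
000101000
000111000
000110000
000000000
000000000
step 12: 000000000
0001>0000
000101000
000111000
000110000
000000000
000000000
step 13: 000000000
000110000
0001v1000
000111000
000110000
000000000
000000000
step 14: 000000000
000110000
000<11000
000111000
000110000
000000000
000000000
step 15: 000000000
000110000
000011000
000v11000
000110000
000000000
000000000

south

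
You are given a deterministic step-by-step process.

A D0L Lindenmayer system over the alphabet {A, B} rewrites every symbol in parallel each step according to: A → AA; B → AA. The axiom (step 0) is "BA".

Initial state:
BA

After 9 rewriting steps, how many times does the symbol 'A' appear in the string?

1024

t=0: BA
t=1: AAAA
t=2: AAAAAAAA
t=3: AAAAAAAAAAAAAAAA
t=4: AAAAAAAAAAAAAAAAAAAAAAAAAAAAAAAA
t=5: AAAAAAAAAAAAAAAAAAAAAAAAAAAAAAAAAAAAAAAAAAAAAAAAAAAAAAAAAAAAAAAA
t=6: AAAAAAAAAAAAAAAAAAAAAAAAAAAAAAAAAAAAAAAAAAAAAAAAAAAAAAAAAA…AAAAAAAAAAAAAAAAAAAAAAAAAAAAAAAAAAAAAAAAAAAAAAAAAAAAAAAAAA  (len 128)
t=7: AAAAAAAAAAAAAAAAAAAAAAAAAAAAAAAAAAAAAAAAAAAAAAAAAAAAAAAAAA…AAAAAAAAAAAAAAAAAAAAAAAAAAAAAAAAAAAAAAAAAAAAAAAAAAAAAAAAAA  (len 256)
t=8: AAAAAAAAAAAAAAAAAAAAAAAAAAAAAAAAAAAAAAAAAAAAAAAAAAAAAAAAAA…AAAAAAAAAAAAAAAAAAAAAAAAAAAAAAAAAAAAAAAAAAAAAAAAAAAAAAAAAA  (len 512)
t=9: AAAAAAAAAAAAAAAAAAAAAAAAAAAAAAAAAAAAAAAAAAAAAAAAAAAAAAAAAA…AAAAAAAAAAAAAAAAAAAAAAAAAAAAAAAAAAAAAAAAAAAAAAAAAAAAAAAAAA  (len 1024)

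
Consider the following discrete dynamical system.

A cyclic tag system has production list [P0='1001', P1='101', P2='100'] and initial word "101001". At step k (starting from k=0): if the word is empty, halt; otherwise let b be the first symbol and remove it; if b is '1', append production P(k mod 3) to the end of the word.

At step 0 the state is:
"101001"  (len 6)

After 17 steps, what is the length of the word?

16

t=0: "101001"  (len 6)
t=1: "010011001"  (len 9)
t=2: "10011001"  (len 8)
t=3: "0011001100"  (len 10)
t=4: "011001100"  (len 9)
t=5: "11001100"  (len 8)
t=6: "1001100100"  (len 10)
t=7: "0011001001001"  (len 13)
t=8: "011001001001"  (len 12)
t=9: "11001001001"  (len 11)
t=10: "10010010011001"  (len 14)
t=11: "0010010011001101"  (len 16)
t=12: "010010011001101"  (len 15)
t=13: "10010011001101"  (len 14)
t=14: "0010011001101101"  (len 16)
t=15: "010011001101101"  (len 15)
t=16: "10011001101101"  (len 14)
t=17: "0011001101101101"  (len 16)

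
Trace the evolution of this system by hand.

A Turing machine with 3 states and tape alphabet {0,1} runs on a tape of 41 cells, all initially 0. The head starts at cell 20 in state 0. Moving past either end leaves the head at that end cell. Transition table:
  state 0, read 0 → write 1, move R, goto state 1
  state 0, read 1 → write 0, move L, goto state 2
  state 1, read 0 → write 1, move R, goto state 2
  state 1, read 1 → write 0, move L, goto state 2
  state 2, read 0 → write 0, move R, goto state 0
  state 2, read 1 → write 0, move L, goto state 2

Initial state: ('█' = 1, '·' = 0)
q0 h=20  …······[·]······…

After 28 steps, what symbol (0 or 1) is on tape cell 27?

1

k=0  q0 h=20  …······[·]······…
k=1  q1 h=21  …·····█[·]······…
k=2  q2 h=22  …····██[·]······…
k=3  q0 h=23  …···██·[·]······…
k=4  q1 h=24  …··██·█[·]······…
k=5  q2 h=25  …·██·██[·]······…
k=6  q0 h=26  …██·██·[·]······…
k=7  q1 h=27  …█·██·█[·]······…
k=8  q2 h=28  …·██·██[·]······…
k=9  q0 h=29  …██·██·[·]······…
k=10  q1 h=30  …█·██·█[·]······…
k=11  q2 h=31  …·██·██[·]······…
k=12  q0 h=32  …██·██·[·]······…
k=13  q1 h=33  …█·██·█[·]······…
k=14  q2 h=34  …·██·██[·]······|
k=15  q0 h=35  …██·██·[·]·····|
k=16  q1 h=36  …█·██·█[·]····|
k=17  q2 h=37  …·██·██[·]···|
k=18  q0 h=38  …██·██·[·]··|
k=19  q1 h=39  …█·██·█[·]·|
k=20  q2 h=40  …·██·██[·]|
k=21  q0 h=40  …·██·██[·]|
k=22  q1 h=40  …·██·██[█]|
k=23  q2 h=39  …█·██·█[█]·|
k=24  q2 h=38  …██·██·[█]··|
k=25  q2 h=37  …·██·██[·]···|
k=26  q0 h=38  …██·██·[·]··|
k=27  q1 h=39  …█·██·█[·]·|
k=28  q2 h=40  …·██·██[·]|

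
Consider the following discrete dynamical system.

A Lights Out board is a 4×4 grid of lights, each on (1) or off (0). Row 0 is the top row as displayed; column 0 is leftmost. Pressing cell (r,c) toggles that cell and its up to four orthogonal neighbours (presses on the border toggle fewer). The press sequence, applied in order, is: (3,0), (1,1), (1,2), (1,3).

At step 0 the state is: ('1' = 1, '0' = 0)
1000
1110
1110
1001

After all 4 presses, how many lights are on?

gen 0: 1000
1110
1110
1001
gen 1: 1000
1110
0110
0101
gen 2: 1100
0000
0010
0101
gen 3: 1110
0111
0000
0101
gen 4: 1111
0100
0001
0101

8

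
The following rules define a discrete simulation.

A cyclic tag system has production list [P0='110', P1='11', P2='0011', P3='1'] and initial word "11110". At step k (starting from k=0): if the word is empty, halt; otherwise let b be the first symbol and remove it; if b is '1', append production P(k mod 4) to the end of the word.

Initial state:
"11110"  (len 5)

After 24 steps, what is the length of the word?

step 0: "11110"  (len 5)
step 1: "1110110"  (len 7)
step 2: "11011011"  (len 8)
step 3: "10110110011"  (len 11)
step 4: "01101100111"  (len 11)
step 5: "1101100111"  (len 10)
step 6: "10110011111"  (len 11)
step 7: "01100111110011"  (len 14)
step 8: "1100111110011"  (len 13)
step 9: "100111110011110"  (len 15)
step 10: "0011111001111011"  (len 16)
step 11: "011111001111011"  (len 15)
step 12: "11111001111011"  (len 14)
step 13: "1111001111011110"  (len 16)
step 14: "11100111101111011"  (len 17)
step 15: "11001111011110110011"  (len 20)
step 16: "10011110111101100111"  (len 20)
step 17: "0011110111101100111110"  (len 22)
step 18: "011110111101100111110"  (len 21)
step 19: "11110111101100111110"  (len 20)
step 20: "11101111011001111101"  (len 20)
step 21: "1101111011001111101110"  (len 22)
step 22: "10111101100111110111011"  (len 23)
step 23: "01111011001111101110110011"  (len 26)
step 24: "1111011001111101110110011"  (len 25)

25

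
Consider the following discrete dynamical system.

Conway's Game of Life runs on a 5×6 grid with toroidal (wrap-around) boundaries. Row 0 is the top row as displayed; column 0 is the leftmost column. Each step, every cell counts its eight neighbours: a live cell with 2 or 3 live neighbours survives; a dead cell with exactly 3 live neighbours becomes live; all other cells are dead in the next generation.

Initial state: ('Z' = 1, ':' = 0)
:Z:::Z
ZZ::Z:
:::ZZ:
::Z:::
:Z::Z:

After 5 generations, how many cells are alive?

7

gen 0: :Z:::Z
ZZ::Z:
:::ZZ:
::Z:::
:Z::Z:
gen 1: :ZZ:ZZ
ZZZZZ:
:ZZZZZ
::Z:Z:
ZZZ:::
gen 2: ::::Z:
::::::
::::::
::::Z:
Z:::Z:
gen 3: :::::Z
::::::
::::::
:::::Z
:::ZZ:
gen 4: ::::Z:
::::::
::::::
::::Z:
::::ZZ
gen 5: ::::ZZ
::::::
::::::
::::ZZ
:::ZZZ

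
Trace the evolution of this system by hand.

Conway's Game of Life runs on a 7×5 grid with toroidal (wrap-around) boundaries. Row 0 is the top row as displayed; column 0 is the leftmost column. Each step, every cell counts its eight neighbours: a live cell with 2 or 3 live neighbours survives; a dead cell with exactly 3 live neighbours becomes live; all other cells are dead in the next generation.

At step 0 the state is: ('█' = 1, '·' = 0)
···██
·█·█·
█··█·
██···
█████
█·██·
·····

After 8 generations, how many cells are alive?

[0] ···██
·█·█·
█··█·
██···
█████
█·██·
·····
[1] ··███
█··█·
█····
·····
·····
█····
··█··
[2] ·██·█
████·
····█
·····
·····
·····
·██·█
[3] ····█
·····
█████
·····
·····
·····
·██··
[4] ·····
·██··
█████
█████
·····
·····
·····
[5] ·····
····█
·····
·····
█████
·····
·····
[6] ·····
·····
·····
█████
█████
█████
·····
[7] ·····
·····
█████
·····
·····
·····
█████
[8] █████
█████
█████
█████
·····
█████
█████

30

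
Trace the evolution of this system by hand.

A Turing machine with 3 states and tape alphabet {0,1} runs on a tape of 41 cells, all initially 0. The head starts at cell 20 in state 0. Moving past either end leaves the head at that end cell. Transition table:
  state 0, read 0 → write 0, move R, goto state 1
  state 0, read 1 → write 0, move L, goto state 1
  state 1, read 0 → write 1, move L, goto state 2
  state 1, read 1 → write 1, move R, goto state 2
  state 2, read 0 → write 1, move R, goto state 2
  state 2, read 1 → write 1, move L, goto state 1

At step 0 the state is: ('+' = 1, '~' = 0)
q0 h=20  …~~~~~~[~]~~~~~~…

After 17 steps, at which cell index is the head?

gen 0: q0 h=20  …~~~~~~[~]~~~~~~…
gen 1: q1 h=21  …~~~~~~[~]~~~~~~…
gen 2: q2 h=20  …~~~~~~[~]+~~~~~…
gen 3: q2 h=21  …~~~~~+[+]~~~~~~…
gen 4: q1 h=20  …~~~~~~[+]+~~~~~…
gen 5: q2 h=21  …~~~~~+[+]~~~~~~…
gen 6: q1 h=20  …~~~~~~[+]+~~~~~…
gen 7: q2 h=21  …~~~~~+[+]~~~~~~…
gen 8: q1 h=20  …~~~~~~[+]+~~~~~…
gen 9: q2 h=21  …~~~~~+[+]~~~~~~…
gen 10: q1 h=20  …~~~~~~[+]+~~~~~…
gen 11: q2 h=21  …~~~~~+[+]~~~~~~…
gen 12: q1 h=20  …~~~~~~[+]+~~~~~…
gen 13: q2 h=21  …~~~~~+[+]~~~~~~…
gen 14: q1 h=20  …~~~~~~[+]+~~~~~…
gen 15: q2 h=21  …~~~~~+[+]~~~~~~…
gen 16: q1 h=20  …~~~~~~[+]+~~~~~…
gen 17: q2 h=21  …~~~~~+[+]~~~~~~…

21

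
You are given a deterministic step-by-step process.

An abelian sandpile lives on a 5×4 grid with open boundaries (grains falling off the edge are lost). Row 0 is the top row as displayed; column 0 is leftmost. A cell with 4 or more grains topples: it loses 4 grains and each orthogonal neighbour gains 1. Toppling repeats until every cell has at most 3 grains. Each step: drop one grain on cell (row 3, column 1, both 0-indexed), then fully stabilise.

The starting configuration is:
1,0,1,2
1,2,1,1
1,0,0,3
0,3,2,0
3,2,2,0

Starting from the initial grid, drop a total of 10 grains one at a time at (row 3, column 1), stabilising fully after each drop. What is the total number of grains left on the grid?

29

step 0: 1,0,1,2
1,2,1,1
1,0,0,3
0,3,2,0
3,2,2,0
step 1: 1,0,1,2
1,2,1,1
1,1,0,3
1,0,3,0
3,3,2,0
step 2: 1,0,1,2
1,2,1,1
1,1,0,3
1,1,3,0
3,3,2,0
step 3: 1,0,1,2
1,2,1,1
1,1,0,3
1,2,3,0
3,3,2,0
step 4: 1,0,1,2
1,2,1,1
1,1,0,3
1,3,3,0
3,3,2,0
step 5: 1,0,1,2
1,2,1,1
1,2,1,3
3,2,1,1
0,2,0,1
step 6: 1,0,1,2
1,2,1,1
1,2,1,3
3,3,1,1
0,2,0,1
step 7: 1,0,1,2
1,2,1,1
2,3,1,3
0,1,2,1
1,3,0,1
step 8: 1,0,1,2
1,2,1,1
2,3,1,3
0,2,2,1
1,3,0,1
step 9: 1,0,1,2
1,2,1,1
2,3,1,3
0,3,2,1
1,3,0,1
step 10: 1,0,1,2
1,3,1,1
3,0,2,3
1,2,3,1
2,0,1,1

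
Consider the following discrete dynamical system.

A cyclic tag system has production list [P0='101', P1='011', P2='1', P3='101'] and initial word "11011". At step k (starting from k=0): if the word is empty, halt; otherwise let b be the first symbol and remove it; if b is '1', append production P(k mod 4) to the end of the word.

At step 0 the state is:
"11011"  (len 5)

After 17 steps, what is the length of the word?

20

step 0: "11011"  (len 5)
step 1: "1011101"  (len 7)
step 2: "011101011"  (len 9)
step 3: "11101011"  (len 8)
step 4: "1101011101"  (len 10)
step 5: "101011101101"  (len 12)
step 6: "01011101101011"  (len 14)
step 7: "1011101101011"  (len 13)
step 8: "011101101011101"  (len 15)
step 9: "11101101011101"  (len 14)
step 10: "1101101011101011"  (len 16)
step 11: "1011010111010111"  (len 16)
step 12: "011010111010111101"  (len 18)
step 13: "11010111010111101"  (len 17)
step 14: "1010111010111101011"  (len 19)
step 15: "0101110101111010111"  (len 19)
step 16: "101110101111010111"  (len 18)
step 17: "01110101111010111101"  (len 20)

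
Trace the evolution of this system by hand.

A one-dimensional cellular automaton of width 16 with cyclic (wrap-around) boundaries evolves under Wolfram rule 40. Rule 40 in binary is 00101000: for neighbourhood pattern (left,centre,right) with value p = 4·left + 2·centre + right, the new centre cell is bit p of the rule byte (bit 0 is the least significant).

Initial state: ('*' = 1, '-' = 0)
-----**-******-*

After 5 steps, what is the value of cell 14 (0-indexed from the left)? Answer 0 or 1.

k=0  -----**-******-*
k=1  -----*-**-----*-
k=2  ------**--------
k=3  ------*---------
k=4  ----------------
k=5  ----------------

0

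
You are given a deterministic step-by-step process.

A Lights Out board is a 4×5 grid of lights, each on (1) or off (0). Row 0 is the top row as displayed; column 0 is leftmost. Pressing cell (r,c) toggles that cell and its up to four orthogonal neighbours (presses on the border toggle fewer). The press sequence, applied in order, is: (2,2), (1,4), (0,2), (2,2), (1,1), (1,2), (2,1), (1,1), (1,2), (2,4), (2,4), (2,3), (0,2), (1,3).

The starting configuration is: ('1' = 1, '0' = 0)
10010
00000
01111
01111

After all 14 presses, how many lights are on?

k=0  10010
00000
01111
01111
k=1  10010
00100
00001
01011
k=2  10011
00111
00000
01011
k=3  11101
00011
00000
01011
k=4  11101
00111
01110
01111
k=5  10101
11011
00110
01111
k=6  10001
10101
00010
01111
k=7  10001
11101
11110
00111
k=8  11001
00001
10110
00111
k=9  11101
01111
10010
00111
k=10  11101
01110
10001
00110
k=11  11101
01111
10010
00111
k=12  11101
01101
10101
00101
k=13  10011
01001
10101
00101
k=14  10001
01110
10111
00101

11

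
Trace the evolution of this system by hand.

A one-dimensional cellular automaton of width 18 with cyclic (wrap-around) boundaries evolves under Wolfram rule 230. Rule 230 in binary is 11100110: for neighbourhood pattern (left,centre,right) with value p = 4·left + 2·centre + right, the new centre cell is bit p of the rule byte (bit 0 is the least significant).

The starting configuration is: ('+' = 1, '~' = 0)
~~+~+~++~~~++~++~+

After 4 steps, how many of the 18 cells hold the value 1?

step 0: ~~+~+~++~~~++~++~+
step 1: ~+++++~+~~+~++~+++
step 2: +~++++++~+++~++~++
step 3: ++~++++++~+++~++~+
step 4: +++~++++++~+++~++~

14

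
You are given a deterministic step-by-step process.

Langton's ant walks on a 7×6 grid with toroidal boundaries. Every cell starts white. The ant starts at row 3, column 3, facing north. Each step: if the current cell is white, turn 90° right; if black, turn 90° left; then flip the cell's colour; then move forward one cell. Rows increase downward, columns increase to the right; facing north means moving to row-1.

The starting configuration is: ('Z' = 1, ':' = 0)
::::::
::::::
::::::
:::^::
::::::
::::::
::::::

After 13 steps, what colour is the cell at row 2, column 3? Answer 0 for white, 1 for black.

1

t=0: ::::::
::::::
::::::
:::^::
::::::
::::::
::::::
t=1: ::::::
::::::
::::::
:::Z>:
::::::
::::::
::::::
t=2: ::::::
::::::
::::::
:::ZZ:
::::v:
::::::
::::::
t=3: ::::::
::::::
::::::
:::ZZ:
:::<Z:
::::::
::::::
t=4: ::::::
::::::
::::::
:::^Z:
:::ZZ:
::::::
::::::
t=5: ::::::
::::::
::::::
::<:Z:
:::ZZ:
::::::
::::::
t=6: ::::::
::::::
::^:::
::Z:Z:
:::ZZ:
::::::
::::::
t=7: ::::::
::::::
::Z>::
::Z:Z:
:::ZZ:
::::::
::::::
t=8: ::::::
::::::
::ZZ::
::ZvZ:
:::ZZ:
::::::
::::::
t=9: ::::::
::::::
::ZZ::
::<ZZ:
:::ZZ:
::::::
::::::
t=10: ::::::
::::::
::ZZ::
:::ZZ:
::vZZ:
::::::
::::::
t=11: ::::::
::::::
::ZZ::
:::ZZ:
:<ZZZ:
::::::
::::::
t=12: ::::::
::::::
::ZZ::
:^:ZZ:
:ZZZZ:
::::::
::::::
t=13: ::::::
::::::
::ZZ::
:Z>ZZ:
:ZZZZ:
::::::
::::::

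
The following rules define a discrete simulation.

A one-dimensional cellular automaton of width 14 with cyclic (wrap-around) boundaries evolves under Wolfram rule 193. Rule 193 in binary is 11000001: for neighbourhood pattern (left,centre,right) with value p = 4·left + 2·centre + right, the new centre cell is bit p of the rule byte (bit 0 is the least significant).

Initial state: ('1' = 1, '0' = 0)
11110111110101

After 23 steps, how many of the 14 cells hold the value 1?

gen 0: 11110111110101
gen 1: 11110011110000
gen 2: 01110001110110
gen 3: 00110100110010
gen 4: 10010000010000
gen 5: 00000111000110
gen 6: 11110011010010
gen 7: 01110001000000
gen 8: 00110100011111
gen 9: 00010001001111
gen 10: 01000100000111
gen 11: 00010001110011
gen 12: 01000100110001
gen 13: 00010000010100
gen 14: 11000111000001
gen 15: 11010011011100
gen 16: 01000001001100
gen 17: 00011100000101
gen 18: 01001101110000
gen 19: 00000100110111
gen 20: 01110000010011
gen 21: 00110111000001
gen 22: 00010011011100
gen 23: 11000001001101

6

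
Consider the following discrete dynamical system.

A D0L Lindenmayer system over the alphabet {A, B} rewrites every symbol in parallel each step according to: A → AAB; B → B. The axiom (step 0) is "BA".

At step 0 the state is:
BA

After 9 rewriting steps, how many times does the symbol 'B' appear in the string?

[0] BA
[1] BAAB
[2] BAABAABB
[3] BAABAABBAABAABBB
[4] BAABAABBAABAABBBAABAABBAABAABBBB
[5] BAABAABBAABAABBBAABAABBAABAABBBBAABAABBAABAABBBAABAABBAABAABBBBB
[6] BAABAABBAABAABBBAABAABBAABAABBBBAABAABBAABAABBBAABAABBAABA…BAABAABBBAABAABBAABAABBBBAABAABBAABAABBBAABAABBAABAABBBBBB  (len 128)
[7] BAABAABBAABAABBBAABAABBAABAABBBBAABAABBAABAABBBAABAABBAABA…AABAABBBAABAABBAABAABBBBAABAABBAABAABBBAABAABBAABAABBBBBBB  (len 256)
[8] BAABAABBAABAABBBAABAABBAABAABBBBAABAABBAABAABBBAABAABBAABA…ABAABBBAABAABBAABAABBBBAABAABBAABAABBBAABAABBAABAABBBBBBBB  (len 512)
[9] BAABAABBAABAABBBAABAABBAABAABBBBAABAABBAABAABBBAABAABBAABA…BAABBBAABAABBAABAABBBBAABAABBAABAABBBAABAABBAABAABBBBBBBBB  (len 1024)

512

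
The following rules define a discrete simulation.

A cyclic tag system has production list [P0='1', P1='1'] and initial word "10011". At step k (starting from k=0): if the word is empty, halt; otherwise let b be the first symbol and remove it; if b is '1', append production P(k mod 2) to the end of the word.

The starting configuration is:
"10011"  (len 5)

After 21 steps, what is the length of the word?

3

k=0  "10011"  (len 5)
k=1  "00111"  (len 5)
k=2  "0111"  (len 4)
k=3  "111"  (len 3)
k=4  "111"  (len 3)
k=5  "111"  (len 3)
k=6  "111"  (len 3)
k=7  "111"  (len 3)
k=8  "111"  (len 3)
k=9  "111"  (len 3)
k=10  "111"  (len 3)
k=11  "111"  (len 3)
k=12  "111"  (len 3)
k=13  "111"  (len 3)
k=14  "111"  (len 3)
k=15  "111"  (len 3)
k=16  "111"  (len 3)
k=17  "111"  (len 3)
k=18  "111"  (len 3)
k=19  "111"  (len 3)
k=20  "111"  (len 3)
k=21  "111"  (len 3)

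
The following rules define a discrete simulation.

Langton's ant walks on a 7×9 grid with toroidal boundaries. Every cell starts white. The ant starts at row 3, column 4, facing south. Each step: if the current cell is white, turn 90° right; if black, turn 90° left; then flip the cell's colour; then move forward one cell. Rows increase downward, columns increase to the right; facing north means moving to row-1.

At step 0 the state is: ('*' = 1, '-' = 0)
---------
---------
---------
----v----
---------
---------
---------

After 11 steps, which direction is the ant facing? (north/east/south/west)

gen 0: ---------
---------
---------
----v----
---------
---------
---------
gen 1: ---------
---------
---------
---<*----
---------
---------
---------
gen 2: ---------
---------
---^-----
---**----
---------
---------
---------
gen 3: ---------
---------
---*>----
---**----
---------
---------
---------
gen 4: ---------
---------
---**----
---*v----
---------
---------
---------
gen 5: ---------
---------
---**----
---*->---
---------
---------
---------
gen 6: ---------
---------
---**----
---*-*---
-----v---
---------
---------
gen 7: ---------
---------
---**----
---*-*---
----<*---
---------
---------
gen 8: ---------
---------
---**----
---*^*---
----**---
---------
---------
gen 9: ---------
---------
---**----
---**>---
----**---
---------
---------
gen 10: ---------
---------
---**^---
---**----
----**---
---------
---------
gen 11: ---------
---------
---***>--
---**----
----**---
---------
---------

east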